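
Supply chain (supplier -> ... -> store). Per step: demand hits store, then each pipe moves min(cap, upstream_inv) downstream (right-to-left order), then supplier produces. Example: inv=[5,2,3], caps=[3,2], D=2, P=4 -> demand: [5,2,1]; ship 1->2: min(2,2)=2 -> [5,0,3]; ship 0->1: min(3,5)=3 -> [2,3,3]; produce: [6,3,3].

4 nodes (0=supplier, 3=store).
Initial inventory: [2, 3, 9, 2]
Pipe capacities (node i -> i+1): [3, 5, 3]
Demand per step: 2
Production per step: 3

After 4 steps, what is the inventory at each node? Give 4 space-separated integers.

Step 1: demand=2,sold=2 ship[2->3]=3 ship[1->2]=3 ship[0->1]=2 prod=3 -> inv=[3 2 9 3]
Step 2: demand=2,sold=2 ship[2->3]=3 ship[1->2]=2 ship[0->1]=3 prod=3 -> inv=[3 3 8 4]
Step 3: demand=2,sold=2 ship[2->3]=3 ship[1->2]=3 ship[0->1]=3 prod=3 -> inv=[3 3 8 5]
Step 4: demand=2,sold=2 ship[2->3]=3 ship[1->2]=3 ship[0->1]=3 prod=3 -> inv=[3 3 8 6]

3 3 8 6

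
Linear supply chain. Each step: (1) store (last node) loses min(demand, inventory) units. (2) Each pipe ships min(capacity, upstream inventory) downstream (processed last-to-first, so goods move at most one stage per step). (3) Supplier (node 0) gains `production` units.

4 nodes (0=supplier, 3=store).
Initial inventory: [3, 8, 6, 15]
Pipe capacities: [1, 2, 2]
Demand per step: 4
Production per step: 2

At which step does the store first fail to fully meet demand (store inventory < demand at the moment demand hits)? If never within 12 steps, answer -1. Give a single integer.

Step 1: demand=4,sold=4 ship[2->3]=2 ship[1->2]=2 ship[0->1]=1 prod=2 -> [4 7 6 13]
Step 2: demand=4,sold=4 ship[2->3]=2 ship[1->2]=2 ship[0->1]=1 prod=2 -> [5 6 6 11]
Step 3: demand=4,sold=4 ship[2->3]=2 ship[1->2]=2 ship[0->1]=1 prod=2 -> [6 5 6 9]
Step 4: demand=4,sold=4 ship[2->3]=2 ship[1->2]=2 ship[0->1]=1 prod=2 -> [7 4 6 7]
Step 5: demand=4,sold=4 ship[2->3]=2 ship[1->2]=2 ship[0->1]=1 prod=2 -> [8 3 6 5]
Step 6: demand=4,sold=4 ship[2->3]=2 ship[1->2]=2 ship[0->1]=1 prod=2 -> [9 2 6 3]
Step 7: demand=4,sold=3 ship[2->3]=2 ship[1->2]=2 ship[0->1]=1 prod=2 -> [10 1 6 2]
Step 8: demand=4,sold=2 ship[2->3]=2 ship[1->2]=1 ship[0->1]=1 prod=2 -> [11 1 5 2]
Step 9: demand=4,sold=2 ship[2->3]=2 ship[1->2]=1 ship[0->1]=1 prod=2 -> [12 1 4 2]
Step 10: demand=4,sold=2 ship[2->3]=2 ship[1->2]=1 ship[0->1]=1 prod=2 -> [13 1 3 2]
Step 11: demand=4,sold=2 ship[2->3]=2 ship[1->2]=1 ship[0->1]=1 prod=2 -> [14 1 2 2]
Step 12: demand=4,sold=2 ship[2->3]=2 ship[1->2]=1 ship[0->1]=1 prod=2 -> [15 1 1 2]
First stockout at step 7

7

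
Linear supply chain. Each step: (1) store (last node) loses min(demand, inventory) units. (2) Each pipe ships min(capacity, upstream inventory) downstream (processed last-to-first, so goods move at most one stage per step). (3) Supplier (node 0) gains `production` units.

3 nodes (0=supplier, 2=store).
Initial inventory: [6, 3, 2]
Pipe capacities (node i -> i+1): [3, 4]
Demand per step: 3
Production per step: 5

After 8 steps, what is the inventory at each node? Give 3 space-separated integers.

Step 1: demand=3,sold=2 ship[1->2]=3 ship[0->1]=3 prod=5 -> inv=[8 3 3]
Step 2: demand=3,sold=3 ship[1->2]=3 ship[0->1]=3 prod=5 -> inv=[10 3 3]
Step 3: demand=3,sold=3 ship[1->2]=3 ship[0->1]=3 prod=5 -> inv=[12 3 3]
Step 4: demand=3,sold=3 ship[1->2]=3 ship[0->1]=3 prod=5 -> inv=[14 3 3]
Step 5: demand=3,sold=3 ship[1->2]=3 ship[0->1]=3 prod=5 -> inv=[16 3 3]
Step 6: demand=3,sold=3 ship[1->2]=3 ship[0->1]=3 prod=5 -> inv=[18 3 3]
Step 7: demand=3,sold=3 ship[1->2]=3 ship[0->1]=3 prod=5 -> inv=[20 3 3]
Step 8: demand=3,sold=3 ship[1->2]=3 ship[0->1]=3 prod=5 -> inv=[22 3 3]

22 3 3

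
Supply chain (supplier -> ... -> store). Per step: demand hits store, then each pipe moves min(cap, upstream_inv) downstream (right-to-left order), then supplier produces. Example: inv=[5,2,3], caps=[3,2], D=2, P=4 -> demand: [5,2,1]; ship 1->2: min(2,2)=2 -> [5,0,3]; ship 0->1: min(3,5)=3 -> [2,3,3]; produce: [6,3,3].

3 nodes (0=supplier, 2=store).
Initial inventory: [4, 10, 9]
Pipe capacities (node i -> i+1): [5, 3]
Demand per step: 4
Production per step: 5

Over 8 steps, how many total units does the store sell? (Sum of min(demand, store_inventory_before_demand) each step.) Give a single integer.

Answer: 30

Derivation:
Step 1: sold=4 (running total=4) -> [5 11 8]
Step 2: sold=4 (running total=8) -> [5 13 7]
Step 3: sold=4 (running total=12) -> [5 15 6]
Step 4: sold=4 (running total=16) -> [5 17 5]
Step 5: sold=4 (running total=20) -> [5 19 4]
Step 6: sold=4 (running total=24) -> [5 21 3]
Step 7: sold=3 (running total=27) -> [5 23 3]
Step 8: sold=3 (running total=30) -> [5 25 3]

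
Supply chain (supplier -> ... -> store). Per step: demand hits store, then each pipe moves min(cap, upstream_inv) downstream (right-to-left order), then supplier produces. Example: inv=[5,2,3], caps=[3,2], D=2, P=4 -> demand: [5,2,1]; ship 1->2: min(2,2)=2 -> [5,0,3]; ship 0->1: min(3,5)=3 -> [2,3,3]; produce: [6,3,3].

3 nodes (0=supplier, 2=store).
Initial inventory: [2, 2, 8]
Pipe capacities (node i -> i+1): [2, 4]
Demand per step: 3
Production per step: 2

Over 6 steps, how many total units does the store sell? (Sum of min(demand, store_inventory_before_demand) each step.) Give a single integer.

Answer: 18

Derivation:
Step 1: sold=3 (running total=3) -> [2 2 7]
Step 2: sold=3 (running total=6) -> [2 2 6]
Step 3: sold=3 (running total=9) -> [2 2 5]
Step 4: sold=3 (running total=12) -> [2 2 4]
Step 5: sold=3 (running total=15) -> [2 2 3]
Step 6: sold=3 (running total=18) -> [2 2 2]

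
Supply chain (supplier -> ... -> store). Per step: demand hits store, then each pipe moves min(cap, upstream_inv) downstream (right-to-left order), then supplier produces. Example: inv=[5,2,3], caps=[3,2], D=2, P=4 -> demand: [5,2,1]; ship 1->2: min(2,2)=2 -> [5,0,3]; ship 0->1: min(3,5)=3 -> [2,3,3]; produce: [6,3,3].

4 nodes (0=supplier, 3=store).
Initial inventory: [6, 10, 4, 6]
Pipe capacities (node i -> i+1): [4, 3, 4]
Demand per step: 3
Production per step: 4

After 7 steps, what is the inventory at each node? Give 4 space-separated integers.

Step 1: demand=3,sold=3 ship[2->3]=4 ship[1->2]=3 ship[0->1]=4 prod=4 -> inv=[6 11 3 7]
Step 2: demand=3,sold=3 ship[2->3]=3 ship[1->2]=3 ship[0->1]=4 prod=4 -> inv=[6 12 3 7]
Step 3: demand=3,sold=3 ship[2->3]=3 ship[1->2]=3 ship[0->1]=4 prod=4 -> inv=[6 13 3 7]
Step 4: demand=3,sold=3 ship[2->3]=3 ship[1->2]=3 ship[0->1]=4 prod=4 -> inv=[6 14 3 7]
Step 5: demand=3,sold=3 ship[2->3]=3 ship[1->2]=3 ship[0->1]=4 prod=4 -> inv=[6 15 3 7]
Step 6: demand=3,sold=3 ship[2->3]=3 ship[1->2]=3 ship[0->1]=4 prod=4 -> inv=[6 16 3 7]
Step 7: demand=3,sold=3 ship[2->3]=3 ship[1->2]=3 ship[0->1]=4 prod=4 -> inv=[6 17 3 7]

6 17 3 7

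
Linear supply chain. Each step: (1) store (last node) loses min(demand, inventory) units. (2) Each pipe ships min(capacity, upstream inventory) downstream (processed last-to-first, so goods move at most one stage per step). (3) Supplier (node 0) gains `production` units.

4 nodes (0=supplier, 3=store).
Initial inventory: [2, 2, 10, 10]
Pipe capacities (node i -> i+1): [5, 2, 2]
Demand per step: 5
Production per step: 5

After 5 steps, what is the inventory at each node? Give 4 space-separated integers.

Step 1: demand=5,sold=5 ship[2->3]=2 ship[1->2]=2 ship[0->1]=2 prod=5 -> inv=[5 2 10 7]
Step 2: demand=5,sold=5 ship[2->3]=2 ship[1->2]=2 ship[0->1]=5 prod=5 -> inv=[5 5 10 4]
Step 3: demand=5,sold=4 ship[2->3]=2 ship[1->2]=2 ship[0->1]=5 prod=5 -> inv=[5 8 10 2]
Step 4: demand=5,sold=2 ship[2->3]=2 ship[1->2]=2 ship[0->1]=5 prod=5 -> inv=[5 11 10 2]
Step 5: demand=5,sold=2 ship[2->3]=2 ship[1->2]=2 ship[0->1]=5 prod=5 -> inv=[5 14 10 2]

5 14 10 2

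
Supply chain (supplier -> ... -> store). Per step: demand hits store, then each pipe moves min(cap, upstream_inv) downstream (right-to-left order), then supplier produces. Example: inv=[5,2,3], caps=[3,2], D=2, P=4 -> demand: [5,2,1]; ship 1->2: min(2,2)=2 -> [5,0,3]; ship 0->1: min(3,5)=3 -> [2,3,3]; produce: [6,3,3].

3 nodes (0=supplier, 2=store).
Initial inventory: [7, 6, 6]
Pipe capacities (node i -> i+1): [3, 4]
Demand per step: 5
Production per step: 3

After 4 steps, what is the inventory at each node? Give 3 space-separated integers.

Step 1: demand=5,sold=5 ship[1->2]=4 ship[0->1]=3 prod=3 -> inv=[7 5 5]
Step 2: demand=5,sold=5 ship[1->2]=4 ship[0->1]=3 prod=3 -> inv=[7 4 4]
Step 3: demand=5,sold=4 ship[1->2]=4 ship[0->1]=3 prod=3 -> inv=[7 3 4]
Step 4: demand=5,sold=4 ship[1->2]=3 ship[0->1]=3 prod=3 -> inv=[7 3 3]

7 3 3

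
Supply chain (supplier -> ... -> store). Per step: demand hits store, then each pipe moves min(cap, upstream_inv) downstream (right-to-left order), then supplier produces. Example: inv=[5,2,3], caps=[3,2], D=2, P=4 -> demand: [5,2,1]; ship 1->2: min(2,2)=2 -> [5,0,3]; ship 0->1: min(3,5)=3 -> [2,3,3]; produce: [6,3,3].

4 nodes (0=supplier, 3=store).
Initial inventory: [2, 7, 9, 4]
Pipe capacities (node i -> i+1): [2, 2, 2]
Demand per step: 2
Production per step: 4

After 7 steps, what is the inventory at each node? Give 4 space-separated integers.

Step 1: demand=2,sold=2 ship[2->3]=2 ship[1->2]=2 ship[0->1]=2 prod=4 -> inv=[4 7 9 4]
Step 2: demand=2,sold=2 ship[2->3]=2 ship[1->2]=2 ship[0->1]=2 prod=4 -> inv=[6 7 9 4]
Step 3: demand=2,sold=2 ship[2->3]=2 ship[1->2]=2 ship[0->1]=2 prod=4 -> inv=[8 7 9 4]
Step 4: demand=2,sold=2 ship[2->3]=2 ship[1->2]=2 ship[0->1]=2 prod=4 -> inv=[10 7 9 4]
Step 5: demand=2,sold=2 ship[2->3]=2 ship[1->2]=2 ship[0->1]=2 prod=4 -> inv=[12 7 9 4]
Step 6: demand=2,sold=2 ship[2->3]=2 ship[1->2]=2 ship[0->1]=2 prod=4 -> inv=[14 7 9 4]
Step 7: demand=2,sold=2 ship[2->3]=2 ship[1->2]=2 ship[0->1]=2 prod=4 -> inv=[16 7 9 4]

16 7 9 4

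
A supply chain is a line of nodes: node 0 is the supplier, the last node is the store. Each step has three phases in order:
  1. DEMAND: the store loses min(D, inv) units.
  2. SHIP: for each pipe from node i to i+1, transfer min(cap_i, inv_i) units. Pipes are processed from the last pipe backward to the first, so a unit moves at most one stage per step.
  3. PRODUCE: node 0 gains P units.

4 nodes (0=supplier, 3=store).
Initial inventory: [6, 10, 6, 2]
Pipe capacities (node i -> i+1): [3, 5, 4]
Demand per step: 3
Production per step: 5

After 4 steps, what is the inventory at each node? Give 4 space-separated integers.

Step 1: demand=3,sold=2 ship[2->3]=4 ship[1->2]=5 ship[0->1]=3 prod=5 -> inv=[8 8 7 4]
Step 2: demand=3,sold=3 ship[2->3]=4 ship[1->2]=5 ship[0->1]=3 prod=5 -> inv=[10 6 8 5]
Step 3: demand=3,sold=3 ship[2->3]=4 ship[1->2]=5 ship[0->1]=3 prod=5 -> inv=[12 4 9 6]
Step 4: demand=3,sold=3 ship[2->3]=4 ship[1->2]=4 ship[0->1]=3 prod=5 -> inv=[14 3 9 7]

14 3 9 7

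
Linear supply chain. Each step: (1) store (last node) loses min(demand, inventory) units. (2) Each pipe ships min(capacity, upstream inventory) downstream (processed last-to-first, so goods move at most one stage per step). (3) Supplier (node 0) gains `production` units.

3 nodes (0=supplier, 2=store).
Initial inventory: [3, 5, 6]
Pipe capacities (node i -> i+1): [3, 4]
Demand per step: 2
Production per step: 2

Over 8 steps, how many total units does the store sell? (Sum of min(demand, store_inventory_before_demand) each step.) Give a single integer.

Answer: 16

Derivation:
Step 1: sold=2 (running total=2) -> [2 4 8]
Step 2: sold=2 (running total=4) -> [2 2 10]
Step 3: sold=2 (running total=6) -> [2 2 10]
Step 4: sold=2 (running total=8) -> [2 2 10]
Step 5: sold=2 (running total=10) -> [2 2 10]
Step 6: sold=2 (running total=12) -> [2 2 10]
Step 7: sold=2 (running total=14) -> [2 2 10]
Step 8: sold=2 (running total=16) -> [2 2 10]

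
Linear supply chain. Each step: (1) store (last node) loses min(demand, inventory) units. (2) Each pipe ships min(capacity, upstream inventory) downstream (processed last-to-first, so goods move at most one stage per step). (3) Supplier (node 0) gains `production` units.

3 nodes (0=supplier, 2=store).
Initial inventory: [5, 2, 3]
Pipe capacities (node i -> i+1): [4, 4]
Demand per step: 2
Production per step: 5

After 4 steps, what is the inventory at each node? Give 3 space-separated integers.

Step 1: demand=2,sold=2 ship[1->2]=2 ship[0->1]=4 prod=5 -> inv=[6 4 3]
Step 2: demand=2,sold=2 ship[1->2]=4 ship[0->1]=4 prod=5 -> inv=[7 4 5]
Step 3: demand=2,sold=2 ship[1->2]=4 ship[0->1]=4 prod=5 -> inv=[8 4 7]
Step 4: demand=2,sold=2 ship[1->2]=4 ship[0->1]=4 prod=5 -> inv=[9 4 9]

9 4 9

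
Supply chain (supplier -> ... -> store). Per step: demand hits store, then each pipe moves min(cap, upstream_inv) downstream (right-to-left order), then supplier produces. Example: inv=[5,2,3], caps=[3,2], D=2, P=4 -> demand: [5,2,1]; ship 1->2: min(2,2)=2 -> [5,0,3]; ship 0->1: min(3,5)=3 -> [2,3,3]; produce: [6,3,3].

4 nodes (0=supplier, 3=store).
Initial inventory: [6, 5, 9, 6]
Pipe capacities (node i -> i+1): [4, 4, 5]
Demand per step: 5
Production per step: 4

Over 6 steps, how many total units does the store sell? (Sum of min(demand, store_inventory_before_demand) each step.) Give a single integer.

Step 1: sold=5 (running total=5) -> [6 5 8 6]
Step 2: sold=5 (running total=10) -> [6 5 7 6]
Step 3: sold=5 (running total=15) -> [6 5 6 6]
Step 4: sold=5 (running total=20) -> [6 5 5 6]
Step 5: sold=5 (running total=25) -> [6 5 4 6]
Step 6: sold=5 (running total=30) -> [6 5 4 5]

Answer: 30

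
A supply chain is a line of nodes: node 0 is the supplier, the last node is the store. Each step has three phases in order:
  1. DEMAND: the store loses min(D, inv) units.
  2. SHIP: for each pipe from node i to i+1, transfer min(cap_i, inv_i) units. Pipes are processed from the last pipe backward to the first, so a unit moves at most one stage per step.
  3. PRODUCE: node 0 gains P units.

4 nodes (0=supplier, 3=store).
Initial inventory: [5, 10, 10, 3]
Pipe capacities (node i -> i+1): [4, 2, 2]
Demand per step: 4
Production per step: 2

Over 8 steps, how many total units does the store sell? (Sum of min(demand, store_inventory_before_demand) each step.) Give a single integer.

Answer: 17

Derivation:
Step 1: sold=3 (running total=3) -> [3 12 10 2]
Step 2: sold=2 (running total=5) -> [2 13 10 2]
Step 3: sold=2 (running total=7) -> [2 13 10 2]
Step 4: sold=2 (running total=9) -> [2 13 10 2]
Step 5: sold=2 (running total=11) -> [2 13 10 2]
Step 6: sold=2 (running total=13) -> [2 13 10 2]
Step 7: sold=2 (running total=15) -> [2 13 10 2]
Step 8: sold=2 (running total=17) -> [2 13 10 2]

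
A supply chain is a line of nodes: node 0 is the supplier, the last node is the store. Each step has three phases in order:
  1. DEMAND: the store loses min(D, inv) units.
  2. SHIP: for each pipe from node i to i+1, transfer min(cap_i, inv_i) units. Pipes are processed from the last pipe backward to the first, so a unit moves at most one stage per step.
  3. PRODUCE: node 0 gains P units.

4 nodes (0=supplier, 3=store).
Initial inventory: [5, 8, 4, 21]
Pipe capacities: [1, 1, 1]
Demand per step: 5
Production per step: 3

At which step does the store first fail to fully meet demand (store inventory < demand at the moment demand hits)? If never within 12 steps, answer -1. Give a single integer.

Step 1: demand=5,sold=5 ship[2->3]=1 ship[1->2]=1 ship[0->1]=1 prod=3 -> [7 8 4 17]
Step 2: demand=5,sold=5 ship[2->3]=1 ship[1->2]=1 ship[0->1]=1 prod=3 -> [9 8 4 13]
Step 3: demand=5,sold=5 ship[2->3]=1 ship[1->2]=1 ship[0->1]=1 prod=3 -> [11 8 4 9]
Step 4: demand=5,sold=5 ship[2->3]=1 ship[1->2]=1 ship[0->1]=1 prod=3 -> [13 8 4 5]
Step 5: demand=5,sold=5 ship[2->3]=1 ship[1->2]=1 ship[0->1]=1 prod=3 -> [15 8 4 1]
Step 6: demand=5,sold=1 ship[2->3]=1 ship[1->2]=1 ship[0->1]=1 prod=3 -> [17 8 4 1]
Step 7: demand=5,sold=1 ship[2->3]=1 ship[1->2]=1 ship[0->1]=1 prod=3 -> [19 8 4 1]
Step 8: demand=5,sold=1 ship[2->3]=1 ship[1->2]=1 ship[0->1]=1 prod=3 -> [21 8 4 1]
Step 9: demand=5,sold=1 ship[2->3]=1 ship[1->2]=1 ship[0->1]=1 prod=3 -> [23 8 4 1]
Step 10: demand=5,sold=1 ship[2->3]=1 ship[1->2]=1 ship[0->1]=1 prod=3 -> [25 8 4 1]
Step 11: demand=5,sold=1 ship[2->3]=1 ship[1->2]=1 ship[0->1]=1 prod=3 -> [27 8 4 1]
Step 12: demand=5,sold=1 ship[2->3]=1 ship[1->2]=1 ship[0->1]=1 prod=3 -> [29 8 4 1]
First stockout at step 6

6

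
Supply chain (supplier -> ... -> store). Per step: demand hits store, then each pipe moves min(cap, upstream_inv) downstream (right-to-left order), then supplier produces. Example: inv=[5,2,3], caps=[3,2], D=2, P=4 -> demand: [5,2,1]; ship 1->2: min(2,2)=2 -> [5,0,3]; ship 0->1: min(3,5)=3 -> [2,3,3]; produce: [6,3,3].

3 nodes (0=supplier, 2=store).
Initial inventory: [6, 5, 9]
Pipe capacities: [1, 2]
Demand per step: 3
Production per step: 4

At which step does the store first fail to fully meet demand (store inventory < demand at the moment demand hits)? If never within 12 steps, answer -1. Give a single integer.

Step 1: demand=3,sold=3 ship[1->2]=2 ship[0->1]=1 prod=4 -> [9 4 8]
Step 2: demand=3,sold=3 ship[1->2]=2 ship[0->1]=1 prod=4 -> [12 3 7]
Step 3: demand=3,sold=3 ship[1->2]=2 ship[0->1]=1 prod=4 -> [15 2 6]
Step 4: demand=3,sold=3 ship[1->2]=2 ship[0->1]=1 prod=4 -> [18 1 5]
Step 5: demand=3,sold=3 ship[1->2]=1 ship[0->1]=1 prod=4 -> [21 1 3]
Step 6: demand=3,sold=3 ship[1->2]=1 ship[0->1]=1 prod=4 -> [24 1 1]
Step 7: demand=3,sold=1 ship[1->2]=1 ship[0->1]=1 prod=4 -> [27 1 1]
Step 8: demand=3,sold=1 ship[1->2]=1 ship[0->1]=1 prod=4 -> [30 1 1]
Step 9: demand=3,sold=1 ship[1->2]=1 ship[0->1]=1 prod=4 -> [33 1 1]
Step 10: demand=3,sold=1 ship[1->2]=1 ship[0->1]=1 prod=4 -> [36 1 1]
Step 11: demand=3,sold=1 ship[1->2]=1 ship[0->1]=1 prod=4 -> [39 1 1]
Step 12: demand=3,sold=1 ship[1->2]=1 ship[0->1]=1 prod=4 -> [42 1 1]
First stockout at step 7

7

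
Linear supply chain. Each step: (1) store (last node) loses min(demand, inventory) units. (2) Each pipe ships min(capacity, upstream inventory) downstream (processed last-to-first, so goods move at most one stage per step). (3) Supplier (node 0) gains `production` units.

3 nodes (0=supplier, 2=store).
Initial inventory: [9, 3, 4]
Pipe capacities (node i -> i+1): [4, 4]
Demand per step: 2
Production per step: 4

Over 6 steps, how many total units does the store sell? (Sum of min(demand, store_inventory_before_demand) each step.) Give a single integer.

Step 1: sold=2 (running total=2) -> [9 4 5]
Step 2: sold=2 (running total=4) -> [9 4 7]
Step 3: sold=2 (running total=6) -> [9 4 9]
Step 4: sold=2 (running total=8) -> [9 4 11]
Step 5: sold=2 (running total=10) -> [9 4 13]
Step 6: sold=2 (running total=12) -> [9 4 15]

Answer: 12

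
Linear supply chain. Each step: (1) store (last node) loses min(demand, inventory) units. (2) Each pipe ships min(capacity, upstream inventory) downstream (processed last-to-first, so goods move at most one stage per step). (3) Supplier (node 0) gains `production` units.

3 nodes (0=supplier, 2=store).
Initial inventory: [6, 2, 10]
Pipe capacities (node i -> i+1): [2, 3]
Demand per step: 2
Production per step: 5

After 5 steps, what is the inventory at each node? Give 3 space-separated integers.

Step 1: demand=2,sold=2 ship[1->2]=2 ship[0->1]=2 prod=5 -> inv=[9 2 10]
Step 2: demand=2,sold=2 ship[1->2]=2 ship[0->1]=2 prod=5 -> inv=[12 2 10]
Step 3: demand=2,sold=2 ship[1->2]=2 ship[0->1]=2 prod=5 -> inv=[15 2 10]
Step 4: demand=2,sold=2 ship[1->2]=2 ship[0->1]=2 prod=5 -> inv=[18 2 10]
Step 5: demand=2,sold=2 ship[1->2]=2 ship[0->1]=2 prod=5 -> inv=[21 2 10]

21 2 10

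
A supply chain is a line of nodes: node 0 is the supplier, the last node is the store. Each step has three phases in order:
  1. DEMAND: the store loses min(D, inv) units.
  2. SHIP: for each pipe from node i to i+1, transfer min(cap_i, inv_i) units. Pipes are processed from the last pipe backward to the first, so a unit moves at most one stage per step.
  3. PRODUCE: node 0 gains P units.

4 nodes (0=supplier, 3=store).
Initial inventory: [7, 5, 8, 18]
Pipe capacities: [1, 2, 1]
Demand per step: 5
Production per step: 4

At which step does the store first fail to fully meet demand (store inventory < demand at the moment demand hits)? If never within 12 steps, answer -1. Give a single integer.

Step 1: demand=5,sold=5 ship[2->3]=1 ship[1->2]=2 ship[0->1]=1 prod=4 -> [10 4 9 14]
Step 2: demand=5,sold=5 ship[2->3]=1 ship[1->2]=2 ship[0->1]=1 prod=4 -> [13 3 10 10]
Step 3: demand=5,sold=5 ship[2->3]=1 ship[1->2]=2 ship[0->1]=1 prod=4 -> [16 2 11 6]
Step 4: demand=5,sold=5 ship[2->3]=1 ship[1->2]=2 ship[0->1]=1 prod=4 -> [19 1 12 2]
Step 5: demand=5,sold=2 ship[2->3]=1 ship[1->2]=1 ship[0->1]=1 prod=4 -> [22 1 12 1]
Step 6: demand=5,sold=1 ship[2->3]=1 ship[1->2]=1 ship[0->1]=1 prod=4 -> [25 1 12 1]
Step 7: demand=5,sold=1 ship[2->3]=1 ship[1->2]=1 ship[0->1]=1 prod=4 -> [28 1 12 1]
Step 8: demand=5,sold=1 ship[2->3]=1 ship[1->2]=1 ship[0->1]=1 prod=4 -> [31 1 12 1]
Step 9: demand=5,sold=1 ship[2->3]=1 ship[1->2]=1 ship[0->1]=1 prod=4 -> [34 1 12 1]
Step 10: demand=5,sold=1 ship[2->3]=1 ship[1->2]=1 ship[0->1]=1 prod=4 -> [37 1 12 1]
Step 11: demand=5,sold=1 ship[2->3]=1 ship[1->2]=1 ship[0->1]=1 prod=4 -> [40 1 12 1]
Step 12: demand=5,sold=1 ship[2->3]=1 ship[1->2]=1 ship[0->1]=1 prod=4 -> [43 1 12 1]
First stockout at step 5

5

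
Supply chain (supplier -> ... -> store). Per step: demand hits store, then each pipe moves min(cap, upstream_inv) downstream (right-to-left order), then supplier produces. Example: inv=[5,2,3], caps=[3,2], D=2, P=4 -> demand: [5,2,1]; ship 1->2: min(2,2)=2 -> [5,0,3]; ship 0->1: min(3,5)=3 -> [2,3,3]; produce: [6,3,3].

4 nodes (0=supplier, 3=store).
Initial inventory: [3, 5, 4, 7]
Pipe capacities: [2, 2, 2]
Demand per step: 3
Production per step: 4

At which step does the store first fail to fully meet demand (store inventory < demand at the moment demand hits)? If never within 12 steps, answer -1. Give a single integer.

Step 1: demand=3,sold=3 ship[2->3]=2 ship[1->2]=2 ship[0->1]=2 prod=4 -> [5 5 4 6]
Step 2: demand=3,sold=3 ship[2->3]=2 ship[1->2]=2 ship[0->1]=2 prod=4 -> [7 5 4 5]
Step 3: demand=3,sold=3 ship[2->3]=2 ship[1->2]=2 ship[0->1]=2 prod=4 -> [9 5 4 4]
Step 4: demand=3,sold=3 ship[2->3]=2 ship[1->2]=2 ship[0->1]=2 prod=4 -> [11 5 4 3]
Step 5: demand=3,sold=3 ship[2->3]=2 ship[1->2]=2 ship[0->1]=2 prod=4 -> [13 5 4 2]
Step 6: demand=3,sold=2 ship[2->3]=2 ship[1->2]=2 ship[0->1]=2 prod=4 -> [15 5 4 2]
Step 7: demand=3,sold=2 ship[2->3]=2 ship[1->2]=2 ship[0->1]=2 prod=4 -> [17 5 4 2]
Step 8: demand=3,sold=2 ship[2->3]=2 ship[1->2]=2 ship[0->1]=2 prod=4 -> [19 5 4 2]
Step 9: demand=3,sold=2 ship[2->3]=2 ship[1->2]=2 ship[0->1]=2 prod=4 -> [21 5 4 2]
Step 10: demand=3,sold=2 ship[2->3]=2 ship[1->2]=2 ship[0->1]=2 prod=4 -> [23 5 4 2]
Step 11: demand=3,sold=2 ship[2->3]=2 ship[1->2]=2 ship[0->1]=2 prod=4 -> [25 5 4 2]
Step 12: demand=3,sold=2 ship[2->3]=2 ship[1->2]=2 ship[0->1]=2 prod=4 -> [27 5 4 2]
First stockout at step 6

6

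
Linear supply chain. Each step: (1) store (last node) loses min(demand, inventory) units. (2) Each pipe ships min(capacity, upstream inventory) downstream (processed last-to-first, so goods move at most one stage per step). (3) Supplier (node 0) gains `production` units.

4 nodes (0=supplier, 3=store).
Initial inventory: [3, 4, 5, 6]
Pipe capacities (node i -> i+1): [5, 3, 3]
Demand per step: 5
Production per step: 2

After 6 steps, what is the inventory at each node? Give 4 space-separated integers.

Step 1: demand=5,sold=5 ship[2->3]=3 ship[1->2]=3 ship[0->1]=3 prod=2 -> inv=[2 4 5 4]
Step 2: demand=5,sold=4 ship[2->3]=3 ship[1->2]=3 ship[0->1]=2 prod=2 -> inv=[2 3 5 3]
Step 3: demand=5,sold=3 ship[2->3]=3 ship[1->2]=3 ship[0->1]=2 prod=2 -> inv=[2 2 5 3]
Step 4: demand=5,sold=3 ship[2->3]=3 ship[1->2]=2 ship[0->1]=2 prod=2 -> inv=[2 2 4 3]
Step 5: demand=5,sold=3 ship[2->3]=3 ship[1->2]=2 ship[0->1]=2 prod=2 -> inv=[2 2 3 3]
Step 6: demand=5,sold=3 ship[2->3]=3 ship[1->2]=2 ship[0->1]=2 prod=2 -> inv=[2 2 2 3]

2 2 2 3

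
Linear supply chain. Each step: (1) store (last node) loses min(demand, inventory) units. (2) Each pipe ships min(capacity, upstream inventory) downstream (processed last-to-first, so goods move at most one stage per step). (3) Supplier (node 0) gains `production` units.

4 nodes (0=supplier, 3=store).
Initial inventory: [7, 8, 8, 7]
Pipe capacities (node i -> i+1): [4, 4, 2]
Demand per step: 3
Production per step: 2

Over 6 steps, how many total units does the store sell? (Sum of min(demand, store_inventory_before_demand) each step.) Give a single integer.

Step 1: sold=3 (running total=3) -> [5 8 10 6]
Step 2: sold=3 (running total=6) -> [3 8 12 5]
Step 3: sold=3 (running total=9) -> [2 7 14 4]
Step 4: sold=3 (running total=12) -> [2 5 16 3]
Step 5: sold=3 (running total=15) -> [2 3 18 2]
Step 6: sold=2 (running total=17) -> [2 2 19 2]

Answer: 17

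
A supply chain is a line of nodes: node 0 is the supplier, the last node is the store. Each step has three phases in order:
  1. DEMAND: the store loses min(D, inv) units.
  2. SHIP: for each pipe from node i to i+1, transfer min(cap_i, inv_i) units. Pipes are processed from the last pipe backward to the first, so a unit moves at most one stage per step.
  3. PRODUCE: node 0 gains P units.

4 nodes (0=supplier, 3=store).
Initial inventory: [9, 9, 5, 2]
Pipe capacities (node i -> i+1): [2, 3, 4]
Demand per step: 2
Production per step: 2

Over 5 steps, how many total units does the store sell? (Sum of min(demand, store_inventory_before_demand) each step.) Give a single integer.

Step 1: sold=2 (running total=2) -> [9 8 4 4]
Step 2: sold=2 (running total=4) -> [9 7 3 6]
Step 3: sold=2 (running total=6) -> [9 6 3 7]
Step 4: sold=2 (running total=8) -> [9 5 3 8]
Step 5: sold=2 (running total=10) -> [9 4 3 9]

Answer: 10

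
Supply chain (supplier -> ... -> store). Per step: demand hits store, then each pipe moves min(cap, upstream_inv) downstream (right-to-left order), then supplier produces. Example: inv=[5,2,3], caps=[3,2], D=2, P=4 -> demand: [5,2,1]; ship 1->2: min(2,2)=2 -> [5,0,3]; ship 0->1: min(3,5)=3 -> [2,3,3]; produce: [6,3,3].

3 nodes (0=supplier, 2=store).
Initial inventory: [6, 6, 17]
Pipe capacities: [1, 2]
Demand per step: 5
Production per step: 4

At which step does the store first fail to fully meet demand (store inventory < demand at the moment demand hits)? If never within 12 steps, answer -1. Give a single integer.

Step 1: demand=5,sold=5 ship[1->2]=2 ship[0->1]=1 prod=4 -> [9 5 14]
Step 2: demand=5,sold=5 ship[1->2]=2 ship[0->1]=1 prod=4 -> [12 4 11]
Step 3: demand=5,sold=5 ship[1->2]=2 ship[0->1]=1 prod=4 -> [15 3 8]
Step 4: demand=5,sold=5 ship[1->2]=2 ship[0->1]=1 prod=4 -> [18 2 5]
Step 5: demand=5,sold=5 ship[1->2]=2 ship[0->1]=1 prod=4 -> [21 1 2]
Step 6: demand=5,sold=2 ship[1->2]=1 ship[0->1]=1 prod=4 -> [24 1 1]
Step 7: demand=5,sold=1 ship[1->2]=1 ship[0->1]=1 prod=4 -> [27 1 1]
Step 8: demand=5,sold=1 ship[1->2]=1 ship[0->1]=1 prod=4 -> [30 1 1]
Step 9: demand=5,sold=1 ship[1->2]=1 ship[0->1]=1 prod=4 -> [33 1 1]
Step 10: demand=5,sold=1 ship[1->2]=1 ship[0->1]=1 prod=4 -> [36 1 1]
Step 11: demand=5,sold=1 ship[1->2]=1 ship[0->1]=1 prod=4 -> [39 1 1]
Step 12: demand=5,sold=1 ship[1->2]=1 ship[0->1]=1 prod=4 -> [42 1 1]
First stockout at step 6

6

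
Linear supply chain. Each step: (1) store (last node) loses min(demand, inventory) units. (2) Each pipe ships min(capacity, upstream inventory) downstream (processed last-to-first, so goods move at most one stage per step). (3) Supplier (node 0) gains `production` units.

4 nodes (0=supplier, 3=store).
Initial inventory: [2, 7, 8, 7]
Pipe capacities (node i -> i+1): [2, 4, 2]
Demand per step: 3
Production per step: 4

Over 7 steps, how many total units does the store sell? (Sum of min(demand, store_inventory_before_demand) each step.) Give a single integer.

Step 1: sold=3 (running total=3) -> [4 5 10 6]
Step 2: sold=3 (running total=6) -> [6 3 12 5]
Step 3: sold=3 (running total=9) -> [8 2 13 4]
Step 4: sold=3 (running total=12) -> [10 2 13 3]
Step 5: sold=3 (running total=15) -> [12 2 13 2]
Step 6: sold=2 (running total=17) -> [14 2 13 2]
Step 7: sold=2 (running total=19) -> [16 2 13 2]

Answer: 19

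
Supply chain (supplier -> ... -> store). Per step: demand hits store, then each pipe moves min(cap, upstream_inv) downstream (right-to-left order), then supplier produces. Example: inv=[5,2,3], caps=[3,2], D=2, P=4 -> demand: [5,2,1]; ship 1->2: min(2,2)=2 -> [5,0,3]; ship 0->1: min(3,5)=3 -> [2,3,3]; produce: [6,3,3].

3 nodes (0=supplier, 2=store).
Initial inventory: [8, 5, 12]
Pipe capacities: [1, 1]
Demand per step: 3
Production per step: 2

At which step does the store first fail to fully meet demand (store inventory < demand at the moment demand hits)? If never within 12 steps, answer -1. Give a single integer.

Step 1: demand=3,sold=3 ship[1->2]=1 ship[0->1]=1 prod=2 -> [9 5 10]
Step 2: demand=3,sold=3 ship[1->2]=1 ship[0->1]=1 prod=2 -> [10 5 8]
Step 3: demand=3,sold=3 ship[1->2]=1 ship[0->1]=1 prod=2 -> [11 5 6]
Step 4: demand=3,sold=3 ship[1->2]=1 ship[0->1]=1 prod=2 -> [12 5 4]
Step 5: demand=3,sold=3 ship[1->2]=1 ship[0->1]=1 prod=2 -> [13 5 2]
Step 6: demand=3,sold=2 ship[1->2]=1 ship[0->1]=1 prod=2 -> [14 5 1]
Step 7: demand=3,sold=1 ship[1->2]=1 ship[0->1]=1 prod=2 -> [15 5 1]
Step 8: demand=3,sold=1 ship[1->2]=1 ship[0->1]=1 prod=2 -> [16 5 1]
Step 9: demand=3,sold=1 ship[1->2]=1 ship[0->1]=1 prod=2 -> [17 5 1]
Step 10: demand=3,sold=1 ship[1->2]=1 ship[0->1]=1 prod=2 -> [18 5 1]
Step 11: demand=3,sold=1 ship[1->2]=1 ship[0->1]=1 prod=2 -> [19 5 1]
Step 12: demand=3,sold=1 ship[1->2]=1 ship[0->1]=1 prod=2 -> [20 5 1]
First stockout at step 6

6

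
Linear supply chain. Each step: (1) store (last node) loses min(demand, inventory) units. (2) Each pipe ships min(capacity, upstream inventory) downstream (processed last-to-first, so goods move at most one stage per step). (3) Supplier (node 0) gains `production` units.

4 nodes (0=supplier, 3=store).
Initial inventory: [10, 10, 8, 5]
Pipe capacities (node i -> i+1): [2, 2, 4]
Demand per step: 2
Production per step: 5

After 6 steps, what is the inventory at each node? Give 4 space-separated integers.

Step 1: demand=2,sold=2 ship[2->3]=4 ship[1->2]=2 ship[0->1]=2 prod=5 -> inv=[13 10 6 7]
Step 2: demand=2,sold=2 ship[2->3]=4 ship[1->2]=2 ship[0->1]=2 prod=5 -> inv=[16 10 4 9]
Step 3: demand=2,sold=2 ship[2->3]=4 ship[1->2]=2 ship[0->1]=2 prod=5 -> inv=[19 10 2 11]
Step 4: demand=2,sold=2 ship[2->3]=2 ship[1->2]=2 ship[0->1]=2 prod=5 -> inv=[22 10 2 11]
Step 5: demand=2,sold=2 ship[2->3]=2 ship[1->2]=2 ship[0->1]=2 prod=5 -> inv=[25 10 2 11]
Step 6: demand=2,sold=2 ship[2->3]=2 ship[1->2]=2 ship[0->1]=2 prod=5 -> inv=[28 10 2 11]

28 10 2 11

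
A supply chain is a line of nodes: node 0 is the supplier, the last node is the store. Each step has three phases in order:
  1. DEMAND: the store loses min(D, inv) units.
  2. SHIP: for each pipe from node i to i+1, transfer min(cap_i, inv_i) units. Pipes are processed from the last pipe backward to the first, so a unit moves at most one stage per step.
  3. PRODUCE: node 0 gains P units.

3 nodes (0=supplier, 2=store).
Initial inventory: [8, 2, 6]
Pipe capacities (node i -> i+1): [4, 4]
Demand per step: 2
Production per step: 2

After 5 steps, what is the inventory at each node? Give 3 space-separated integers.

Step 1: demand=2,sold=2 ship[1->2]=2 ship[0->1]=4 prod=2 -> inv=[6 4 6]
Step 2: demand=2,sold=2 ship[1->2]=4 ship[0->1]=4 prod=2 -> inv=[4 4 8]
Step 3: demand=2,sold=2 ship[1->2]=4 ship[0->1]=4 prod=2 -> inv=[2 4 10]
Step 4: demand=2,sold=2 ship[1->2]=4 ship[0->1]=2 prod=2 -> inv=[2 2 12]
Step 5: demand=2,sold=2 ship[1->2]=2 ship[0->1]=2 prod=2 -> inv=[2 2 12]

2 2 12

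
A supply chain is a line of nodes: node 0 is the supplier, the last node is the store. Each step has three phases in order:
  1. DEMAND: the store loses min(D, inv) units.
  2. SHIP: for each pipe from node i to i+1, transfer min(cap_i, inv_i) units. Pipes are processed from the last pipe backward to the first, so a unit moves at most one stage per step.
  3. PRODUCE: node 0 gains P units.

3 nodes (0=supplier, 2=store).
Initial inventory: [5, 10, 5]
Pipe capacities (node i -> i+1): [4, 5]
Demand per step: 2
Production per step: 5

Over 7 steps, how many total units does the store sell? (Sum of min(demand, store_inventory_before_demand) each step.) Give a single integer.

Step 1: sold=2 (running total=2) -> [6 9 8]
Step 2: sold=2 (running total=4) -> [7 8 11]
Step 3: sold=2 (running total=6) -> [8 7 14]
Step 4: sold=2 (running total=8) -> [9 6 17]
Step 5: sold=2 (running total=10) -> [10 5 20]
Step 6: sold=2 (running total=12) -> [11 4 23]
Step 7: sold=2 (running total=14) -> [12 4 25]

Answer: 14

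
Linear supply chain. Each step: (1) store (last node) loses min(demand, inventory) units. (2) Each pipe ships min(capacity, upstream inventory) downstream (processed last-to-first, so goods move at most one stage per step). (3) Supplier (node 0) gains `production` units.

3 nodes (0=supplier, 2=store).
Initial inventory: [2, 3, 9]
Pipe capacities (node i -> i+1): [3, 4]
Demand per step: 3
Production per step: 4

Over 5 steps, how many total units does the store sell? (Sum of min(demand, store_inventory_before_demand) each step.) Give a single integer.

Step 1: sold=3 (running total=3) -> [4 2 9]
Step 2: sold=3 (running total=6) -> [5 3 8]
Step 3: sold=3 (running total=9) -> [6 3 8]
Step 4: sold=3 (running total=12) -> [7 3 8]
Step 5: sold=3 (running total=15) -> [8 3 8]

Answer: 15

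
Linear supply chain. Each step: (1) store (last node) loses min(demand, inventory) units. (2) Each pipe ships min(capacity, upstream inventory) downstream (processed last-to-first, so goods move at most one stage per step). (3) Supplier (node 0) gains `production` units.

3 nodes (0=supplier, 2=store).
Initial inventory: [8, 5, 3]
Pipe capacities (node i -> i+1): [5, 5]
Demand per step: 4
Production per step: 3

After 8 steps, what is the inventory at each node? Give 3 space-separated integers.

Step 1: demand=4,sold=3 ship[1->2]=5 ship[0->1]=5 prod=3 -> inv=[6 5 5]
Step 2: demand=4,sold=4 ship[1->2]=5 ship[0->1]=5 prod=3 -> inv=[4 5 6]
Step 3: demand=4,sold=4 ship[1->2]=5 ship[0->1]=4 prod=3 -> inv=[3 4 7]
Step 4: demand=4,sold=4 ship[1->2]=4 ship[0->1]=3 prod=3 -> inv=[3 3 7]
Step 5: demand=4,sold=4 ship[1->2]=3 ship[0->1]=3 prod=3 -> inv=[3 3 6]
Step 6: demand=4,sold=4 ship[1->2]=3 ship[0->1]=3 prod=3 -> inv=[3 3 5]
Step 7: demand=4,sold=4 ship[1->2]=3 ship[0->1]=3 prod=3 -> inv=[3 3 4]
Step 8: demand=4,sold=4 ship[1->2]=3 ship[0->1]=3 prod=3 -> inv=[3 3 3]

3 3 3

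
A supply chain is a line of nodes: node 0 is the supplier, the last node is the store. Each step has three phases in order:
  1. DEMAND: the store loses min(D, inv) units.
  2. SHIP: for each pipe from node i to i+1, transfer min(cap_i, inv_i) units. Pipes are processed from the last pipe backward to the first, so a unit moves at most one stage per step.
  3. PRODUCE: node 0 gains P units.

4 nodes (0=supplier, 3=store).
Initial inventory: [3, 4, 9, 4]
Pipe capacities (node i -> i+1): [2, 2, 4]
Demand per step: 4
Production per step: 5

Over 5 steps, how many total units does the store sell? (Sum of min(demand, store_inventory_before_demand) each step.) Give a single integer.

Answer: 19

Derivation:
Step 1: sold=4 (running total=4) -> [6 4 7 4]
Step 2: sold=4 (running total=8) -> [9 4 5 4]
Step 3: sold=4 (running total=12) -> [12 4 3 4]
Step 4: sold=4 (running total=16) -> [15 4 2 3]
Step 5: sold=3 (running total=19) -> [18 4 2 2]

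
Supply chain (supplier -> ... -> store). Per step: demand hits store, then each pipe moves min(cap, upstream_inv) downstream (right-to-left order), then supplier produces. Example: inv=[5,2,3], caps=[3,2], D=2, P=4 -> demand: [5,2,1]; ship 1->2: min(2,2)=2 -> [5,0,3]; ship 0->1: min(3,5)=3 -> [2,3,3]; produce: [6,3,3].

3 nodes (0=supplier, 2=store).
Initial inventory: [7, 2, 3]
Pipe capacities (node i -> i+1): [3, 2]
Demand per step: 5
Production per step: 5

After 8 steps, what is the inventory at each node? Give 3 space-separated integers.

Step 1: demand=5,sold=3 ship[1->2]=2 ship[0->1]=3 prod=5 -> inv=[9 3 2]
Step 2: demand=5,sold=2 ship[1->2]=2 ship[0->1]=3 prod=5 -> inv=[11 4 2]
Step 3: demand=5,sold=2 ship[1->2]=2 ship[0->1]=3 prod=5 -> inv=[13 5 2]
Step 4: demand=5,sold=2 ship[1->2]=2 ship[0->1]=3 prod=5 -> inv=[15 6 2]
Step 5: demand=5,sold=2 ship[1->2]=2 ship[0->1]=3 prod=5 -> inv=[17 7 2]
Step 6: demand=5,sold=2 ship[1->2]=2 ship[0->1]=3 prod=5 -> inv=[19 8 2]
Step 7: demand=5,sold=2 ship[1->2]=2 ship[0->1]=3 prod=5 -> inv=[21 9 2]
Step 8: demand=5,sold=2 ship[1->2]=2 ship[0->1]=3 prod=5 -> inv=[23 10 2]

23 10 2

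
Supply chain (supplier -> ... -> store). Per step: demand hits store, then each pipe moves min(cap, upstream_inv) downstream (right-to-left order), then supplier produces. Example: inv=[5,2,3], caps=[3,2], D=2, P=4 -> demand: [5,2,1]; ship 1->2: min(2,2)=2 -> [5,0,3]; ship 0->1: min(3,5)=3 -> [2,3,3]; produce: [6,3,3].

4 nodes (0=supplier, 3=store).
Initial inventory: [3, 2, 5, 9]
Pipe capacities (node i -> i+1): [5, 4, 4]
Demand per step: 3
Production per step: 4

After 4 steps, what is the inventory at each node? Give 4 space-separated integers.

Step 1: demand=3,sold=3 ship[2->3]=4 ship[1->2]=2 ship[0->1]=3 prod=4 -> inv=[4 3 3 10]
Step 2: demand=3,sold=3 ship[2->3]=3 ship[1->2]=3 ship[0->1]=4 prod=4 -> inv=[4 4 3 10]
Step 3: demand=3,sold=3 ship[2->3]=3 ship[1->2]=4 ship[0->1]=4 prod=4 -> inv=[4 4 4 10]
Step 4: demand=3,sold=3 ship[2->3]=4 ship[1->2]=4 ship[0->1]=4 prod=4 -> inv=[4 4 4 11]

4 4 4 11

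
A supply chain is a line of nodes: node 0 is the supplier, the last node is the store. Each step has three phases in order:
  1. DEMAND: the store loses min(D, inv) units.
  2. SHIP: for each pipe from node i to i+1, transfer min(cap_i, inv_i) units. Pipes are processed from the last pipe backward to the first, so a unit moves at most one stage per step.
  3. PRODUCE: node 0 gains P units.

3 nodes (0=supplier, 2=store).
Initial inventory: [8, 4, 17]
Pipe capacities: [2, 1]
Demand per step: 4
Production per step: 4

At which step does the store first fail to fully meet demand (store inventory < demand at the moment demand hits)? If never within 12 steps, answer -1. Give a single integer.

Step 1: demand=4,sold=4 ship[1->2]=1 ship[0->1]=2 prod=4 -> [10 5 14]
Step 2: demand=4,sold=4 ship[1->2]=1 ship[0->1]=2 prod=4 -> [12 6 11]
Step 3: demand=4,sold=4 ship[1->2]=1 ship[0->1]=2 prod=4 -> [14 7 8]
Step 4: demand=4,sold=4 ship[1->2]=1 ship[0->1]=2 prod=4 -> [16 8 5]
Step 5: demand=4,sold=4 ship[1->2]=1 ship[0->1]=2 prod=4 -> [18 9 2]
Step 6: demand=4,sold=2 ship[1->2]=1 ship[0->1]=2 prod=4 -> [20 10 1]
Step 7: demand=4,sold=1 ship[1->2]=1 ship[0->1]=2 prod=4 -> [22 11 1]
Step 8: demand=4,sold=1 ship[1->2]=1 ship[0->1]=2 prod=4 -> [24 12 1]
Step 9: demand=4,sold=1 ship[1->2]=1 ship[0->1]=2 prod=4 -> [26 13 1]
Step 10: demand=4,sold=1 ship[1->2]=1 ship[0->1]=2 prod=4 -> [28 14 1]
Step 11: demand=4,sold=1 ship[1->2]=1 ship[0->1]=2 prod=4 -> [30 15 1]
Step 12: demand=4,sold=1 ship[1->2]=1 ship[0->1]=2 prod=4 -> [32 16 1]
First stockout at step 6

6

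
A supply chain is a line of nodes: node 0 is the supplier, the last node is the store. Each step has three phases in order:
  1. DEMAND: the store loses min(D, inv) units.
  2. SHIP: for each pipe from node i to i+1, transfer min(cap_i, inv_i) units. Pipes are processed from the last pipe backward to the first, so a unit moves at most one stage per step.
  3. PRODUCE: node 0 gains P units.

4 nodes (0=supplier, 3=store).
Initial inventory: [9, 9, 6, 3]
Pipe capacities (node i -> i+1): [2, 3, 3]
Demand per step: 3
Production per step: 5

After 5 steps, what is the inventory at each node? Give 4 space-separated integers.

Step 1: demand=3,sold=3 ship[2->3]=3 ship[1->2]=3 ship[0->1]=2 prod=5 -> inv=[12 8 6 3]
Step 2: demand=3,sold=3 ship[2->3]=3 ship[1->2]=3 ship[0->1]=2 prod=5 -> inv=[15 7 6 3]
Step 3: demand=3,sold=3 ship[2->3]=3 ship[1->2]=3 ship[0->1]=2 prod=5 -> inv=[18 6 6 3]
Step 4: demand=3,sold=3 ship[2->3]=3 ship[1->2]=3 ship[0->1]=2 prod=5 -> inv=[21 5 6 3]
Step 5: demand=3,sold=3 ship[2->3]=3 ship[1->2]=3 ship[0->1]=2 prod=5 -> inv=[24 4 6 3]

24 4 6 3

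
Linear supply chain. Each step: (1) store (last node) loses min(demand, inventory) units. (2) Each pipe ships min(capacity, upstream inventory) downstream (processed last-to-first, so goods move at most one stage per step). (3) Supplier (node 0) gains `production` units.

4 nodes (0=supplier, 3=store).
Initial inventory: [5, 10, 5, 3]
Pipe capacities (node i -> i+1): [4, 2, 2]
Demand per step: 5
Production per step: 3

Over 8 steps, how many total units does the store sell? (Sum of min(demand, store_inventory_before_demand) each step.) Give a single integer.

Answer: 17

Derivation:
Step 1: sold=3 (running total=3) -> [4 12 5 2]
Step 2: sold=2 (running total=5) -> [3 14 5 2]
Step 3: sold=2 (running total=7) -> [3 15 5 2]
Step 4: sold=2 (running total=9) -> [3 16 5 2]
Step 5: sold=2 (running total=11) -> [3 17 5 2]
Step 6: sold=2 (running total=13) -> [3 18 5 2]
Step 7: sold=2 (running total=15) -> [3 19 5 2]
Step 8: sold=2 (running total=17) -> [3 20 5 2]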